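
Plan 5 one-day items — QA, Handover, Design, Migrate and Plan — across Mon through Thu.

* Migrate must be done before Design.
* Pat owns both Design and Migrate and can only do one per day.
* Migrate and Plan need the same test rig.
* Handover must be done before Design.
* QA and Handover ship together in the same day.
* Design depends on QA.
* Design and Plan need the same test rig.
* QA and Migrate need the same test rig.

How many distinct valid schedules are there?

16

Splitting on QA: it can be Mon (6), Tue (6), Wed (4). Listing each branch's schedules as (Handover, Design, Migrate, Plan):
QA=Mon: (Mon,Wed,Tue,Mon) (Mon,Wed,Tue,Thu) (Mon,Thu,Tue,Mon) (Mon,Thu,Tue,Wed) (Mon,Thu,Wed,Mon) (Mon,Thu,Wed,Tue) — 6.
QA=Tue: (Tue,Wed,Mon,Tue) (Tue,Wed,Mon,Thu) (Tue,Thu,Mon,Tue) (Tue,Thu,Mon,Wed) (Tue,Thu,Wed,Mon) (Tue,Thu,Wed,Tue) — 6.
QA=Wed: (Wed,Thu,Mon,Tue) (Wed,Thu,Mon,Wed) (Wed,Thu,Tue,Mon) (Wed,Thu,Tue,Wed) — 4.
Summing: 6 + 6 + 4 = 16.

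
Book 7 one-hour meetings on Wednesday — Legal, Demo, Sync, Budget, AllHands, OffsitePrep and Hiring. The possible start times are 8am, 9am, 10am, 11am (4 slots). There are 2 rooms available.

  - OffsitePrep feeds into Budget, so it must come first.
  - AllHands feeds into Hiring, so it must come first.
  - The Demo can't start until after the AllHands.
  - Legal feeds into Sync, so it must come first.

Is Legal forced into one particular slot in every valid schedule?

No

Legal can be 8am (e.g. OffsitePrep in 10am, Budget in 11am, Sync in 9am, Legal in 8am, Demo in 9am, AllHands in 8am, Hiring in 10am) or 9am (e.g. Budget=10am; Hiring=11am; OffsitePrep=8am; Sync=10am; Demo=9am; AllHands=8am; Legal=9am).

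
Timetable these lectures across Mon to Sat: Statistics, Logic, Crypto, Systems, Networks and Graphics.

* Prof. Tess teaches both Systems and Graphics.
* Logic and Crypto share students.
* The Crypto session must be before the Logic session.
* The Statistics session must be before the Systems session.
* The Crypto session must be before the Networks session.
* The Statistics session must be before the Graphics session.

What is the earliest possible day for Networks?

Tue

Precedence pushes Networks to at least Tue.
Networks at Tue is achievable: Networks in Tue; Logic in Tue; Systems in Tue; Crypto in Mon; Statistics in Mon; Graphics in Wed.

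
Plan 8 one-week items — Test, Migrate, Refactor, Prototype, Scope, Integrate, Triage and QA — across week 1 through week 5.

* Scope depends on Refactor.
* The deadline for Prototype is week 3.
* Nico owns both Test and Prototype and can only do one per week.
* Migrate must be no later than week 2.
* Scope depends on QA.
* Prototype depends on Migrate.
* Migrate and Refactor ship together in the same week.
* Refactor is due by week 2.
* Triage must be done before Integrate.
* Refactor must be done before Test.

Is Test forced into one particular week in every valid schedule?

No

Test can be week 2 (e.g. Test in week 2, Refactor in week 1, QA in week 1, Prototype in week 3, Scope in week 2, Triage in week 1, Migrate in week 1, Integrate in week 2) or week 3 (e.g. Refactor=week 1, Migrate=week 1, Triage=week 1, Prototype=week 2, QA=week 1, Integrate=week 2, Scope=week 2, Test=week 3).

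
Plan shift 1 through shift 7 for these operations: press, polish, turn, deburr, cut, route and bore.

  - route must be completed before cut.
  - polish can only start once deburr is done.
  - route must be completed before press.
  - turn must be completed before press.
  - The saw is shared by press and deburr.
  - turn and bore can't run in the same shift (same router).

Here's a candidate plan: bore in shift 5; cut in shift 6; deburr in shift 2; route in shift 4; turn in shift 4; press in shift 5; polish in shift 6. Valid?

Yes, all constraints hold

turn and bore can't run in the same shift (same router) — holds.
route must be completed before press — holds.
route must be completed before cut — holds.
polish can only start once deburr is done — holds.
turn must be completed before press — holds.
The saw is shared by press and deburr — holds.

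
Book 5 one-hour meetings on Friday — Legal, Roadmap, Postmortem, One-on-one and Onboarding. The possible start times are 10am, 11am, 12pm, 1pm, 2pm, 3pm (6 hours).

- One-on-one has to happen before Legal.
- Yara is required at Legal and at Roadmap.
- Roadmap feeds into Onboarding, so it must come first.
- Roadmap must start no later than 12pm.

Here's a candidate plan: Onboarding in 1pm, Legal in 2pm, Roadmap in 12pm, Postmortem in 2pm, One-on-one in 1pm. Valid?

One-on-one has to happen before Legal — holds.
Roadmap feeds into Onboarding, so it must come first — holds.
Roadmap must start no later than 12pm — holds.
Yara is required at Legal and at Roadmap — holds.

Valid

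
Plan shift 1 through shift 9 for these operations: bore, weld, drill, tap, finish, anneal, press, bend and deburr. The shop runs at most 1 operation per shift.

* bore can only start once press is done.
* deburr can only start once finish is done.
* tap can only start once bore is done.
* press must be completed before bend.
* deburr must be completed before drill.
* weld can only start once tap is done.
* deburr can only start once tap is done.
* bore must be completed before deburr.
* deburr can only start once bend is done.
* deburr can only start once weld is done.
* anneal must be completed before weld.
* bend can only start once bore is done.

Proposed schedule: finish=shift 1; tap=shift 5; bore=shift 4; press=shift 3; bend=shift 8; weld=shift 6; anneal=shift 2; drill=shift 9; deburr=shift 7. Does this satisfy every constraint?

bore must be completed before deburr — holds.
deburr must be completed before drill — holds.
deburr can only start once finish is done — holds.
deburr can only start once tap is done — holds.
bore can only start once press is done — holds.
deburr can only start once weld is done — holds.
deburr can only start once bend is done — violated.
press must be completed before bend — holds.
tap can only start once bore is done — holds.
anneal must be completed before weld — holds.
bend can only start once bore is done — holds.
weld can only start once tap is done — holds.
The shop runs at most 1 operation per shift — holds.

Invalid. deburr can only start once bend is done.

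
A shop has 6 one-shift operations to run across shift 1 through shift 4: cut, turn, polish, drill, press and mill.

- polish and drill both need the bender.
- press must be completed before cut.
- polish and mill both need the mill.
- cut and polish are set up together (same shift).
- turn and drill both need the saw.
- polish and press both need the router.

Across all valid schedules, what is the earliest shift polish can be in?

shift 2

Polish must be in the same shift as cut, which can't be before shift 2, so polish is at least shift 2.
polish at shift 2 is achievable: turn -> shift 1; press -> shift 1; cut -> shift 2; polish -> shift 2; mill -> shift 1; drill -> shift 3.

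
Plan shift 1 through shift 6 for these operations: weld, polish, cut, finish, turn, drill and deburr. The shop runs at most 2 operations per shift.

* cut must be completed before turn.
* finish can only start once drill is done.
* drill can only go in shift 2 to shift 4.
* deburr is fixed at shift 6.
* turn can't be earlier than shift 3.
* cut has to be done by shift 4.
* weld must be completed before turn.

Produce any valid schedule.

deburr in shift 6, finish in shift 3, cut in shift 1, polish in shift 2, drill in shift 2, turn in shift 3, weld in shift 1

Checking: drill(shift 2) before finish(shift 3); cut(shift 1) before turn(shift 3); weld(shift 1) before turn(shift 3); deburr=shift 6 in [shift 6,shift 6]; turn=shift 3 in [shift 3,shift 6]; drill=shift 2 in [shift 2,shift 4]; cut=shift 1 in [shift 1,shift 4]; max 2 per shift (cap 2).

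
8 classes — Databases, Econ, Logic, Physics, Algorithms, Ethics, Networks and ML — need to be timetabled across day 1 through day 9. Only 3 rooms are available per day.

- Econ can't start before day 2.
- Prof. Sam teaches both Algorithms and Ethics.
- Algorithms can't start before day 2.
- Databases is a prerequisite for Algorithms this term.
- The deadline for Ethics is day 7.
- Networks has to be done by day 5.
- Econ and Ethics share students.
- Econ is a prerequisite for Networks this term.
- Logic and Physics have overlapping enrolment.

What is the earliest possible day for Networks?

Precedence pushes Networks to at least day 3; Networks's own window allows nothing later than day 5.
Networks at day 3 is achievable: ML=day 3; Algorithms=day 2; Databases=day 1; Econ=day 2; Physics=day 2; Logic=day 1; Ethics=day 1; Networks=day 3.

day 3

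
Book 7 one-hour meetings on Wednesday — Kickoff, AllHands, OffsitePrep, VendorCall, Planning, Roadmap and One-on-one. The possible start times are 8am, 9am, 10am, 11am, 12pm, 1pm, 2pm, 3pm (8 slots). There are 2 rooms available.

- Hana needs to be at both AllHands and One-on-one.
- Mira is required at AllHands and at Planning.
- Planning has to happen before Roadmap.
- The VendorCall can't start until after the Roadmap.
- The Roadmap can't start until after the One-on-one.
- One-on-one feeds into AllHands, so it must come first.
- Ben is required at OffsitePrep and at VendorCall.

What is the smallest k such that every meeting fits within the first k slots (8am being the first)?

The precedence chain requires at least 3 distinct slots.
With at most 2 per slot and 7 meetings, at least 4 slots are needed.
4 works (last occupied slot: 11am): for example Planning in 8am, OffsitePrep in 11am, Kickoff in 10am, AllHands in 9am, VendorCall in 10am, Roadmap in 9am, One-on-one in 8am.

4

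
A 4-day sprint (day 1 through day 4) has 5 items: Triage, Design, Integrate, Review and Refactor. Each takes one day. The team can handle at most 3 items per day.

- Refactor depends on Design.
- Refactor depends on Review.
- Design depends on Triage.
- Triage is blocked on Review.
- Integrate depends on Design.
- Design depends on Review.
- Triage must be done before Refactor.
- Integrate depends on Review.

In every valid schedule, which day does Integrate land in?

day 4

Precedence pushes Integrate to at least day 4.
So Integrate is pinned to day 4.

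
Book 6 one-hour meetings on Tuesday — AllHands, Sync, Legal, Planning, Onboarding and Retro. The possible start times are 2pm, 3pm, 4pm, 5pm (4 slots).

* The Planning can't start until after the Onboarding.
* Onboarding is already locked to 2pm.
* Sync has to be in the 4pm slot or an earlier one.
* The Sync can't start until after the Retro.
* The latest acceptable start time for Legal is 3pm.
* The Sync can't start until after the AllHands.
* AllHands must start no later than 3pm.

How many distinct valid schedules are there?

30

Splitting on AllHands: it can be 2pm (18), 3pm (12). Listing each branch's schedules as (Sync, Legal, Planning, Onboarding, Retro):
AllHands=2pm: (3pm,2pm,3pm,2pm,2pm) (3pm,2pm,4pm,2pm,2pm) (3pm,2pm,5pm,2pm,2pm) (3pm,3pm,3pm,2pm,2pm) (3pm,3pm,4pm,2pm,2pm) (3pm,3pm,5pm,2pm,2pm) (4pm,2pm,3pm,2pm,2pm) (4pm,2pm,3pm,2pm,3pm) (4pm,2pm,4pm,2pm,2pm) (4pm,2pm,4pm,2pm,3pm) (4pm,2pm,5pm,2pm,2pm) (4pm,2pm,5pm,2pm,3pm) (4pm,3pm,3pm,2pm,2pm) (4pm,3pm,3pm,2pm,3pm) (4pm,3pm,4pm,2pm,2pm) (4pm,3pm,4pm,2pm,3pm) (4pm,3pm,5pm,2pm,2pm) (4pm,3pm,5pm,2pm,3pm) — 18.
AllHands=3pm: (4pm,2pm,3pm,2pm,2pm) (4pm,2pm,3pm,2pm,3pm) (4pm,2pm,4pm,2pm,2pm) (4pm,2pm,4pm,2pm,3pm) (4pm,2pm,5pm,2pm,2pm) (4pm,2pm,5pm,2pm,3pm) (4pm,3pm,3pm,2pm,2pm) (4pm,3pm,3pm,2pm,3pm) (4pm,3pm,4pm,2pm,2pm) (4pm,3pm,4pm,2pm,3pm) (4pm,3pm,5pm,2pm,2pm) (4pm,3pm,5pm,2pm,3pm) — 12.
Summing: 18 + 12 = 30.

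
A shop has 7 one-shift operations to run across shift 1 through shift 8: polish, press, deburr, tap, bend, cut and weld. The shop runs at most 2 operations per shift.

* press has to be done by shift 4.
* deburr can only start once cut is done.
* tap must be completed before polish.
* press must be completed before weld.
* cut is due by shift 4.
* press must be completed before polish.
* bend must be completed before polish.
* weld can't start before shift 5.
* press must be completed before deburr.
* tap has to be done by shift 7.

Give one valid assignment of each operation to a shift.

bend in shift 2; weld in shift 5; tap in shift 2; deburr in shift 3; cut in shift 1; press in shift 1; polish in shift 3

Checking: bend(shift 2) before polish(shift 3); tap(shift 2) before polish(shift 3); press(shift 1) before deburr(shift 3); press(shift 1) before weld(shift 5); cut(shift 1) before deburr(shift 3); press(shift 1) before polish(shift 3); weld=shift 5 in [shift 5,shift 8]; press=shift 1 in [shift 1,shift 4]; cut=shift 1 in [shift 1,shift 4]; tap=shift 2 in [shift 1,shift 7]; max 2 per shift (cap 2).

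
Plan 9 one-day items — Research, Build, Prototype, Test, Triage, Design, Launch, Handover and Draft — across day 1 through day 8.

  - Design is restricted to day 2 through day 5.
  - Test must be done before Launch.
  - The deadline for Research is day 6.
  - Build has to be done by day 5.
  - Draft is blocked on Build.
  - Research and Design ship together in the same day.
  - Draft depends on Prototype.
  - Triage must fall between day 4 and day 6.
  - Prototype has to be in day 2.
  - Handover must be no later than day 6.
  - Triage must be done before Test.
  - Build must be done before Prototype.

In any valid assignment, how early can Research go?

Research must be in the same day as Design, which can't be before day 2, so Research is at least day 2; Research's own window allows nothing later than day 6; Research must be in the same day as Design, which can't be after day 5, so Research is at most day 5.
Research at day 2 is achievable: Handover -> day 1, Design -> day 2, Draft -> day 3, Launch -> day 6, Prototype -> day 2, Build -> day 1, Test -> day 5, Research -> day 2, Triage -> day 4.

day 2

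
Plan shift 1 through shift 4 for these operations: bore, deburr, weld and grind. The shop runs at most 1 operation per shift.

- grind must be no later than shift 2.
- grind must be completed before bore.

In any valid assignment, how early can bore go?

shift 2

Precedence pushes bore to at least shift 2.
bore at shift 2 is achievable: deburr -> shift 3, weld -> shift 4, grind -> shift 1, bore -> shift 2.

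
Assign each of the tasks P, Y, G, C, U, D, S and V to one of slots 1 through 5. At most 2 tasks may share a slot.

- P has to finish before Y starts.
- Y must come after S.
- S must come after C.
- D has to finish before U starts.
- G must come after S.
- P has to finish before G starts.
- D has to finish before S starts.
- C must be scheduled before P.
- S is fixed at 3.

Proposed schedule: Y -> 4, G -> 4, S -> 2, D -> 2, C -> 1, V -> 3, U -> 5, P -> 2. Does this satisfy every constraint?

P has to finish before Y starts — holds.
D has to finish before S starts — violated.
P has to finish before G starts — holds.
S is fixed at 3 — violated.
S must come after C — holds.
G must come after S — holds.
D has to finish before U starts — holds.
At most 2 tasks may share a slot — violated.
C must be scheduled before P — holds.
Y must come after S — holds.

No — it violates: S is fixed at 3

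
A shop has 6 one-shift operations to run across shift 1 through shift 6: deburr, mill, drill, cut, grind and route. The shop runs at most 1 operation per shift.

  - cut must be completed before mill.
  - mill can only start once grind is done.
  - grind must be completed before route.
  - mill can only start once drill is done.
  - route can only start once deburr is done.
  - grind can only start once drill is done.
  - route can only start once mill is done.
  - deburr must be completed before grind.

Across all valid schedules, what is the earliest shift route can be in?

shift 6

Precedence pushes route to at least shift 4.
route at shift 6 is achievable: drill -> shift 2, cut -> shift 4, mill -> shift 5, grind -> shift 3, route -> shift 6, deburr -> shift 1.
Nothing earlier works — the capacity limit rule out every shift before shift 6.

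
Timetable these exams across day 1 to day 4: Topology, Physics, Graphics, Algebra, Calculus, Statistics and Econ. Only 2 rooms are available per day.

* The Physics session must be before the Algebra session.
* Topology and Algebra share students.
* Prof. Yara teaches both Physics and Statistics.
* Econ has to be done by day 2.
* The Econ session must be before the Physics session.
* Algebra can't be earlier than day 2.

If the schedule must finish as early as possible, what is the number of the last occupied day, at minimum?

The precedence chain requires at least 3 distinct days.
With at most 2 per day and 7 exams, at least 4 days are needed.
4 works (last occupied day: day 4): for example Calculus -> day 3; Statistics -> day 4; Physics -> day 2; Algebra -> day 3; Graphics -> day 2; Topology -> day 1; Econ -> day 1.

4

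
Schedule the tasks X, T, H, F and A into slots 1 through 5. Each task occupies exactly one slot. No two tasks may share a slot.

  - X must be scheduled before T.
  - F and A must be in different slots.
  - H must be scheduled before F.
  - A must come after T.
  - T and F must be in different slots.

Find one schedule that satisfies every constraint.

T -> 2, F -> 4, H -> 3, X -> 1, A -> 5

Checking: X(1) before T(2); T(2) before A(5); H(3) before F(4); F(4) != A(5); T(2) != F(4); max 1 per slot (cap 1).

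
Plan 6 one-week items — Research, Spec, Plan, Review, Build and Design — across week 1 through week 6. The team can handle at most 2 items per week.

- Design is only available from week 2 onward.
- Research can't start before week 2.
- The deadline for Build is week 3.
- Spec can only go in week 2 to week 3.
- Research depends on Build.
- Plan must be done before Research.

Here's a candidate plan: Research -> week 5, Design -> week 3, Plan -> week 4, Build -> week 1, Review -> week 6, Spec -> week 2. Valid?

Design is only available from week 2 onward — holds.
The team can handle at most 2 items per week — holds.
Research can't start before week 2 — holds.
Research depends on Build — holds.
Spec can only go in week 2 to week 3 — holds.
The deadline for Build is week 3 — holds.
Plan must be done before Research — holds.

Yes, all constraints hold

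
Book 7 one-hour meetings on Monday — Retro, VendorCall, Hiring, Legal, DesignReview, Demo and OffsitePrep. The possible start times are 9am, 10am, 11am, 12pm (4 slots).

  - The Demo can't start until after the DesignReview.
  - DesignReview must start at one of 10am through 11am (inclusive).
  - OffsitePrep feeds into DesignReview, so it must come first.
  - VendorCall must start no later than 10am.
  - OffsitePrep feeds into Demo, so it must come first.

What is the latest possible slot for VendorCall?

10am

VendorCall's own window allows nothing later than 10am.
VendorCall at 10am is achievable: VendorCall -> 10am, Legal -> 9am, Retro -> 9am, Hiring -> 9am, Demo -> 11am, OffsitePrep -> 9am, DesignReview -> 10am.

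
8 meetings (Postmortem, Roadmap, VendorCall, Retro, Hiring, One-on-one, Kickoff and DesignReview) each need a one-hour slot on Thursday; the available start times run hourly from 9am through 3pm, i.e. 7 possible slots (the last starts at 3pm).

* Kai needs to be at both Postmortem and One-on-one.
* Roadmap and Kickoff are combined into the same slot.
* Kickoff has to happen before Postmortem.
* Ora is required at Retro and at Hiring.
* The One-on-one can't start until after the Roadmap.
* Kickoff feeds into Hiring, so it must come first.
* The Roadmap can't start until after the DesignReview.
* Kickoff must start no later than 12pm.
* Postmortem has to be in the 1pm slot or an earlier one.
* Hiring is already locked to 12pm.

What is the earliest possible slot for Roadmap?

Precedence pushes Roadmap to at least 10am; Roadmap must be in the same slot as Kickoff, which can't be after 11am, so Roadmap is at most 11am.
Roadmap at 10am is achievable: Postmortem=11am, Roadmap=10am, Retro=9am, DesignReview=9am, One-on-one=12pm, VendorCall=9am, Kickoff=10am, Hiring=12pm.

10am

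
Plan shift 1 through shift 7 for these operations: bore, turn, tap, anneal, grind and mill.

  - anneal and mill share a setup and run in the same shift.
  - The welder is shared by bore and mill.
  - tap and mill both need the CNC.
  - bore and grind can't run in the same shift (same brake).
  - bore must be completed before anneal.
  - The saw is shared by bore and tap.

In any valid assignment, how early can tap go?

tap at shift 1 is achievable: anneal in shift 3, turn in shift 1, tap in shift 1, bore in shift 2, grind in shift 1, mill in shift 3.

shift 1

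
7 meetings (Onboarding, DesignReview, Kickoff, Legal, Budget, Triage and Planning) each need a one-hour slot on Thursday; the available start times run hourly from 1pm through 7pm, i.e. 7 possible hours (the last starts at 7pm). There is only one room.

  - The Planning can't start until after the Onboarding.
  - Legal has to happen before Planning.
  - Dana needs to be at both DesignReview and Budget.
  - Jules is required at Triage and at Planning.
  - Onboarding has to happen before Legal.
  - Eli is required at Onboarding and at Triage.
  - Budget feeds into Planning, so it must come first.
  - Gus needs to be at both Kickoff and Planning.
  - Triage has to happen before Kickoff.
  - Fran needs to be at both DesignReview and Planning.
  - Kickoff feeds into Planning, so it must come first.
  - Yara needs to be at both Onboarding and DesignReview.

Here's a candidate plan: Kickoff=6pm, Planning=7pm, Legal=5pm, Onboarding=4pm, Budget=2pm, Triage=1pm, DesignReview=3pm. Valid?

Valid

Budget feeds into Planning, so it must come first — holds.
The Planning can't start until after the Onboarding — holds.
Onboarding has to happen before Legal — holds.
Legal has to happen before Planning — holds.
There is only one room — holds.
Yara needs to be at both Onboarding and DesignReview — holds.
Jules is required at Triage and at Planning — holds.
Eli is required at Onboarding and at Triage — holds.
Gus needs to be at both Kickoff and Planning — holds.
Kickoff feeds into Planning, so it must come first — holds.
Dana needs to be at both DesignReview and Budget — holds.
Triage has to happen before Kickoff — holds.
Fran needs to be at both DesignReview and Planning — holds.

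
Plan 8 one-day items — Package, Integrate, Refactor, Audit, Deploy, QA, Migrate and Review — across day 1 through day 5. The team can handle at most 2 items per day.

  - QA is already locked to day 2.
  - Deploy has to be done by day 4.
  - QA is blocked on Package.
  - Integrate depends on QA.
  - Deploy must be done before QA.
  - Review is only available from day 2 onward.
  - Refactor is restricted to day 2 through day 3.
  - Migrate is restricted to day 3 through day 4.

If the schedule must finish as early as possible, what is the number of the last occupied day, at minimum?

The precedence chain requires at least 3 distinct days.
With at most 2 per day and 8 tasks, at least 4 days are needed.
4 works (last occupied day: day 4): for example Refactor in day 2; Deploy in day 1; Package in day 1; Migrate in day 3; Integrate in day 4; Audit in day 4; Review in day 3; QA in day 2.

day 4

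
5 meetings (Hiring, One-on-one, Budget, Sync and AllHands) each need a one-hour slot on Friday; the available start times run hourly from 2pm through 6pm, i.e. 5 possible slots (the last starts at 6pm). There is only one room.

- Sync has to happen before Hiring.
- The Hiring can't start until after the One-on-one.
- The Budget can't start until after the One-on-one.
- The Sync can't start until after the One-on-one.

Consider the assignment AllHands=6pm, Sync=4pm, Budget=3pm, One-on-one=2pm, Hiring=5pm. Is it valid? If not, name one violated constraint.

The Sync can't start until after the One-on-one — holds.
The Budget can't start until after the One-on-one — holds.
The Hiring can't start until after the One-on-one — holds.
There is only one room — holds.
Sync has to happen before Hiring — holds.

Yes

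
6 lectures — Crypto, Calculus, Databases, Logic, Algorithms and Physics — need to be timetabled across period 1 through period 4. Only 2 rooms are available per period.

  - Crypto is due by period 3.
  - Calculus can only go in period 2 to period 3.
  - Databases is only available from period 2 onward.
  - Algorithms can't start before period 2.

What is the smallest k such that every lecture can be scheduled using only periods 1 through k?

With at most 2 per period and 6 lectures, at least 3 periods are needed.
Calculus can't be placed before period 2, so the schedule must run through at least period 2.
3 works (last occupied period: period 3): for example Databases -> period 2; Calculus -> period 2; Logic -> period 1; Algorithms -> period 3; Physics -> period 3; Crypto -> period 1.

3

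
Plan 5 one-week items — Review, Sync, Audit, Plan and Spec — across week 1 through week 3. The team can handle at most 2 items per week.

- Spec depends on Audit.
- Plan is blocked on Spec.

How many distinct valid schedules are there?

Splitting on Review: it can be week 1 (2), week 2 (2), week 3 (2). Listing each branch's schedules as (Sync, Audit, Plan, Spec) by week number:
Review=week 1: (2,1,3,2) (3,1,3,2) — 2.
Review=week 2: (1,1,3,2) (3,1,3,2) — 2.
Review=week 3: (1,1,3,2) (2,1,3,2) — 2.
Summing: 2 + 2 + 2 = 6.

6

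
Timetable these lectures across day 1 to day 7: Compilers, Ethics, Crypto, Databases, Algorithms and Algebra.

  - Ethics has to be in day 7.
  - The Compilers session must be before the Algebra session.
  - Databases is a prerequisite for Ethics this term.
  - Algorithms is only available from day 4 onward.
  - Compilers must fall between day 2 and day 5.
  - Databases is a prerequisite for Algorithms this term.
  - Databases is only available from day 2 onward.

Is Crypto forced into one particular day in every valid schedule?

Crypto can be day 1 (e.g. Ethics=day 7, Crypto=day 1, Algorithms=day 4, Databases=day 2, Compilers=day 2, Algebra=day 3) or day 2 (e.g. Compilers in day 2; Ethics in day 7; Algorithms in day 4; Algebra in day 3; Crypto in day 2; Databases in day 2).

No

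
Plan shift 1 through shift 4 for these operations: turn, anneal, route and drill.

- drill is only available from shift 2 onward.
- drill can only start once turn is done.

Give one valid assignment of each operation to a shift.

turn -> shift 1, route -> shift 1, drill -> shift 2, anneal -> shift 1

Checking: turn(shift 1) before drill(shift 2); drill=shift 2 in [shift 2,shift 4].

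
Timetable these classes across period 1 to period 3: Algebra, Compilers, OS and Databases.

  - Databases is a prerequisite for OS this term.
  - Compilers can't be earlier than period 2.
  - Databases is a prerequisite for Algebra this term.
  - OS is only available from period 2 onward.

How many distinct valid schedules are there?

10

Splitting on Algebra: it can be period 2 (4), period 3 (6). Listing each branch's schedules as (Compilers, OS, Databases) by period number:
Algebra=period 2: (2,2,1) (2,3,1) (3,2,1) (3,3,1) — 4.
Algebra=period 3: (2,2,1) (2,3,1) (2,3,2) (3,2,1) (3,3,1) (3,3,2) — 6.
Summing: 4 + 6 = 10.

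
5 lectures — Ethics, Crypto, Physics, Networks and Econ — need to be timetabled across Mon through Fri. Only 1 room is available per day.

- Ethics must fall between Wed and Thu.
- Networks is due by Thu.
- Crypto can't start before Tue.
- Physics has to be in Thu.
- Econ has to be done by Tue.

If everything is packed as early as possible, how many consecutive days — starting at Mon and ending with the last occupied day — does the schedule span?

5

With at most 1 per day and 5 lectures, at least 5 days are needed.
Physics can't be placed before Thu — that is day 4 counting from Mon — so the schedule must run through at least 4 days.
5 works (last occupied day: Fri): for example Crypto=Fri, Econ=Mon, Networks=Tue, Ethics=Wed, Physics=Thu.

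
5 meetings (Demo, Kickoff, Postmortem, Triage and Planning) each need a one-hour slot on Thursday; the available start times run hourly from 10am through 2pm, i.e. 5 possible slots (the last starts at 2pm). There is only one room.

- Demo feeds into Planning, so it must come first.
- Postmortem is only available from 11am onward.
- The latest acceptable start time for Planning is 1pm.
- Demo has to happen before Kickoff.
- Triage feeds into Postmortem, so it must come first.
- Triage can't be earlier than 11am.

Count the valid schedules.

9

Splitting on Kickoff: it can be 11am (2), 12pm (2), 1pm (2), 2pm (3). Listing each branch's schedules as (Demo, Postmortem, Triage, Planning):
Kickoff=11am: (10am,2pm,12pm,1pm) (10am,2pm,1pm,12pm) — 2.
Kickoff=12pm: (10am,2pm,11am,1pm) (10am,2pm,1pm,11am) — 2.
Kickoff=1pm: (10am,2pm,11am,12pm) (10am,2pm,12pm,11am) — 2.
Kickoff=2pm: (10am,12pm,11am,1pm) (10am,1pm,11am,12pm) (10am,1pm,12pm,11am) — 3.
Summing: 2 + 2 + 2 + 3 = 9.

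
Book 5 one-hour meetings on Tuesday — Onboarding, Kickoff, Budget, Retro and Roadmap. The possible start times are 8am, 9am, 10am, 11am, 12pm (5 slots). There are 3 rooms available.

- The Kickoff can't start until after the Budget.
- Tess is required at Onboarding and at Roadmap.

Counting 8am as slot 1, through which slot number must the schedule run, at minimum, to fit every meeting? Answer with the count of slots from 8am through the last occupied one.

2 slots

The precedence chain requires at least 2 distinct slots.
With at most 3 per slot and 5 meetings, at least 2 slots are needed.
2 works (last occupied slot: 9am): for example Retro=8am; Budget=8am; Kickoff=9am; Onboarding=8am; Roadmap=9am.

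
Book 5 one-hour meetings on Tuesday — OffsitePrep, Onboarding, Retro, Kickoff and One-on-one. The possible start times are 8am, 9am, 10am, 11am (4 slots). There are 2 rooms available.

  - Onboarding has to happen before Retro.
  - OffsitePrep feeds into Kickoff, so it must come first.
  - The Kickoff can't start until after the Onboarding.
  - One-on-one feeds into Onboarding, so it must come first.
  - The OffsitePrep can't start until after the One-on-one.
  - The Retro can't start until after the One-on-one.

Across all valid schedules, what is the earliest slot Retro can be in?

10am

Precedence pushes Retro to at least 10am.
Retro at 10am is achievable: Kickoff -> 10am, OffsitePrep -> 9am, One-on-one -> 8am, Onboarding -> 9am, Retro -> 10am.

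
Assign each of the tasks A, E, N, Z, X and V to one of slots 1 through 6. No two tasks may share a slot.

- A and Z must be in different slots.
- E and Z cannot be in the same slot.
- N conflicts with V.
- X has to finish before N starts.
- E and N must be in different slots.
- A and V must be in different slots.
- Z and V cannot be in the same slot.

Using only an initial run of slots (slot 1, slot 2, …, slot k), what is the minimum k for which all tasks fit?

6 slots

The precedence chain requires at least 2 distinct slots.
With at most 1 per slot and 6 tasks, at least 6 slots are needed.
6 works (last occupied slot: 6): for example X=1; N=2; A=3; E=4; V=6; Z=5.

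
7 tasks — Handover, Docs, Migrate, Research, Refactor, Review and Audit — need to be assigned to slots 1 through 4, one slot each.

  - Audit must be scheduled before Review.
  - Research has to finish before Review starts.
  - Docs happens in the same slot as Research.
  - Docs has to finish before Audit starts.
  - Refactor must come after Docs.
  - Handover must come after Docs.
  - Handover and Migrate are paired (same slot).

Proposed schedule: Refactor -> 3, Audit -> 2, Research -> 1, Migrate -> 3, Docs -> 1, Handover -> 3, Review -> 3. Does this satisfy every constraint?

Yes, all constraints hold

Docs happens in the same slot as Research — holds.
Audit must be scheduled before Review — holds.
Handover must come after Docs — holds.
Handover and Migrate are paired (same slot) — holds.
Research has to finish before Review starts — holds.
Docs has to finish before Audit starts — holds.
Refactor must come after Docs — holds.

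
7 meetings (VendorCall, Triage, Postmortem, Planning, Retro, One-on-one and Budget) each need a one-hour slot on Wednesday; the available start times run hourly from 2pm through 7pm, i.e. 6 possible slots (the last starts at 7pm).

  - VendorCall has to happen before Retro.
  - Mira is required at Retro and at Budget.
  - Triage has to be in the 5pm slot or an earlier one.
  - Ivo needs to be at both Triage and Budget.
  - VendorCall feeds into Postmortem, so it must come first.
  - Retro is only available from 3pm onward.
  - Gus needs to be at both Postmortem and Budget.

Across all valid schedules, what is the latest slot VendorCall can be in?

Downstream work caps VendorCall at 6pm.
VendorCall at 6pm is achievable: VendorCall -> 6pm, Budget -> 3pm, Retro -> 7pm, Postmortem -> 7pm, Triage -> 2pm, Planning -> 2pm, One-on-one -> 2pm.

6pm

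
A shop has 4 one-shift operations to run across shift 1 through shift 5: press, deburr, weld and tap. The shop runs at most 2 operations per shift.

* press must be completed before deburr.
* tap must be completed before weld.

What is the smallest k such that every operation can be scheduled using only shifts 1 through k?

The precedence chain requires at least 2 distinct shifts.
With at most 2 per shift and 4 operations, at least 2 shifts are needed.
2 works (last occupied shift: shift 2): for example weld=shift 2; deburr=shift 2; tap=shift 1; press=shift 1.

2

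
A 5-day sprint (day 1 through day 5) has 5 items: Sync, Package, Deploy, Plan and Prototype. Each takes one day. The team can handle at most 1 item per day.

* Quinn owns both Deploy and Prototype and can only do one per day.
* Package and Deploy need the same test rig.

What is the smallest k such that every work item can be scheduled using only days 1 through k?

With at most 1 per day and 5 work items, at least 5 days are needed.
5 works (last occupied day: day 5): for example Plan in day 4, Package in day 2, Prototype in day 5, Sync in day 1, Deploy in day 3.

5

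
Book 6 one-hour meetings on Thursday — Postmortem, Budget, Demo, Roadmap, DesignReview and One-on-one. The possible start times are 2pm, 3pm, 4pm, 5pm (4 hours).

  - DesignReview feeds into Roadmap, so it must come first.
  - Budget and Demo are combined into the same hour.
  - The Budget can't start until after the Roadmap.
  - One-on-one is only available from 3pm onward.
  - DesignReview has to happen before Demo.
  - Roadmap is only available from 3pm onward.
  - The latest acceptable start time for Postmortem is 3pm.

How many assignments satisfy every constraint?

24

Splitting on Postmortem: it can be 2pm (12), 3pm (12). Listing each branch's schedules as (Budget, Demo, Roadmap, DesignReview, One-on-one):
Postmortem=2pm: (4pm,4pm,3pm,2pm,3pm) (4pm,4pm,3pm,2pm,4pm) (4pm,4pm,3pm,2pm,5pm) (5pm,5pm,3pm,2pm,3pm) (5pm,5pm,3pm,2pm,4pm) (5pm,5pm,3pm,2pm,5pm) (5pm,5pm,4pm,2pm,3pm) (5pm,5pm,4pm,2pm,4pm) (5pm,5pm,4pm,2pm,5pm) (5pm,5pm,4pm,3pm,3pm) (5pm,5pm,4pm,3pm,4pm) (5pm,5pm,4pm,3pm,5pm) — 12.
Postmortem=3pm: (4pm,4pm,3pm,2pm,3pm) (4pm,4pm,3pm,2pm,4pm) (4pm,4pm,3pm,2pm,5pm) (5pm,5pm,3pm,2pm,3pm) (5pm,5pm,3pm,2pm,4pm) (5pm,5pm,3pm,2pm,5pm) (5pm,5pm,4pm,2pm,3pm) (5pm,5pm,4pm,2pm,4pm) (5pm,5pm,4pm,2pm,5pm) (5pm,5pm,4pm,3pm,3pm) (5pm,5pm,4pm,3pm,4pm) (5pm,5pm,4pm,3pm,5pm) — 12.
Summing: 12 + 12 = 24.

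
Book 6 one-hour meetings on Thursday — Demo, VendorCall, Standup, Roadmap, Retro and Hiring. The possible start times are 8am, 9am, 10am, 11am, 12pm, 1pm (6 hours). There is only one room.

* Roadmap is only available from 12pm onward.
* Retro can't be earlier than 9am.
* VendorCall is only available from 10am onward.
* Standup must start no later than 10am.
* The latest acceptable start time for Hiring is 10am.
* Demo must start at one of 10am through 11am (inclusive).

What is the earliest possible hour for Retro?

Retro is available from 9am.
Retro at 9am is achievable: Standup -> 8am; Retro -> 9am; Roadmap -> 12pm; Hiring -> 10am; Demo -> 11am; VendorCall -> 1pm.

9am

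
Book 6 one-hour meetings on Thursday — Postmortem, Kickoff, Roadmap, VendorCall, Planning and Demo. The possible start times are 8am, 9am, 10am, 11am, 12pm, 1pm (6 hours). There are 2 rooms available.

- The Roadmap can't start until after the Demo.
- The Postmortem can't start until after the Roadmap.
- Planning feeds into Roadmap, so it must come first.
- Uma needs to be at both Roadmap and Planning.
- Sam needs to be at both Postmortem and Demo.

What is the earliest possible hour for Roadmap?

9am

Precedence pushes Roadmap to at least 9am; downstream work caps Roadmap at 12pm.
Roadmap at 9am is achievable: Kickoff -> 9am, Planning -> 8am, Demo -> 8am, Roadmap -> 9am, VendorCall -> 10am, Postmortem -> 10am.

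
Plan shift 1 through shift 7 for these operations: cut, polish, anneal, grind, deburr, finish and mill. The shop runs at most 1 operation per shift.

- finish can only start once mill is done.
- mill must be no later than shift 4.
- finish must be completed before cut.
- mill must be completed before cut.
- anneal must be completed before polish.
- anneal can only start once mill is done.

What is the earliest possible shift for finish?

shift 2

Precedence pushes finish to at least shift 2; downstream work caps finish at shift 6.
finish at shift 2 is achievable: polish=shift 5; anneal=shift 4; cut=shift 3; finish=shift 2; deburr=shift 7; grind=shift 6; mill=shift 1.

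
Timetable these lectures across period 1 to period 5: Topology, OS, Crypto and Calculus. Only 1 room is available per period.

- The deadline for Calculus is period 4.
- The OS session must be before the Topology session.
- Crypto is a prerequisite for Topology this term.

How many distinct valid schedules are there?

Splitting on Topology: it can be period 3 (2), period 4 (6), period 5 (24). Listing each branch's schedules as (OS, Crypto, Calculus) by period number:
Topology=period 3: (1,2,4) (2,1,4) — 2.
Topology=period 4: (1,2,3) (1,3,2) (2,1,3) (2,3,1) (3,1,2) (3,2,1) — 6.
Topology=period 5: (1,2,3) (1,2,4) (1,3,2) (1,3,4) (1,4,2) (1,4,3) (2,1,3) (2,1,4) (2,3,1) (2,3,4) (2,4,1) (2,4,3) (3,1,2) (3,1,4) (3,2,1) (3,2,4) (3,4,1) (3,4,2) (4,1,2) (4,1,3) (4,2,1) (4,2,3) (4,3,1) (4,3,2) — 24.
Summing: 2 + 6 + 24 = 32.

32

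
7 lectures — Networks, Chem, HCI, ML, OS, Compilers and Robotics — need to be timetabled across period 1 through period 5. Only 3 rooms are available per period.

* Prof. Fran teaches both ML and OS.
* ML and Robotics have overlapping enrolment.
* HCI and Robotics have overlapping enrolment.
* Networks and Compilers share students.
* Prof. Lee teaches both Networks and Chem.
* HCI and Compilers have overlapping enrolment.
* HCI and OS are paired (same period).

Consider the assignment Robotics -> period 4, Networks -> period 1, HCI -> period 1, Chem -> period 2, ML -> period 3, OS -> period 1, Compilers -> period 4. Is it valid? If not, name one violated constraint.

Prof. Fran teaches both ML and OS — holds.
Prof. Lee teaches both Networks and Chem — holds.
ML and Robotics have overlapping enrolment — holds.
Only 3 rooms are available per period — holds.
HCI and Compilers have overlapping enrolment — holds.
HCI and OS are paired (same period) — holds.
HCI and Robotics have overlapping enrolment — holds.
Networks and Compilers share students — holds.

Yes, all constraints hold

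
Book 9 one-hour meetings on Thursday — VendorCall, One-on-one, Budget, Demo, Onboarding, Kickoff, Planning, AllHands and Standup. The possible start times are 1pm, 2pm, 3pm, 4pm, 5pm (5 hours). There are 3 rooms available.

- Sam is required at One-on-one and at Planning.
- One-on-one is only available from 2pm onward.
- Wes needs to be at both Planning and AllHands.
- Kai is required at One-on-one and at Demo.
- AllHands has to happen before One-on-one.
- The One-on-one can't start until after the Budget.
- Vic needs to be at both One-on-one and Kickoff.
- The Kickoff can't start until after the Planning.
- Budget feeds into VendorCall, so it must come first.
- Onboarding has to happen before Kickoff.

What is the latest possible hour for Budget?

4pm

Downstream work caps Budget at 4pm.
Budget at 4pm is achievable: Budget in 4pm; One-on-one in 5pm; VendorCall in 5pm; Demo in 1pm; AllHands in 2pm; Planning in 1pm; Standup in 2pm; Kickoff in 2pm; Onboarding in 1pm.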